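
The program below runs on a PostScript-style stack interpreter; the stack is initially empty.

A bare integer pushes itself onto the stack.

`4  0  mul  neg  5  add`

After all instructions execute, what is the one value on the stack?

4   → [4]
0   → [4, 0]
mul → [0]
neg → [0]
5   → [0, 5]
add → [5]

5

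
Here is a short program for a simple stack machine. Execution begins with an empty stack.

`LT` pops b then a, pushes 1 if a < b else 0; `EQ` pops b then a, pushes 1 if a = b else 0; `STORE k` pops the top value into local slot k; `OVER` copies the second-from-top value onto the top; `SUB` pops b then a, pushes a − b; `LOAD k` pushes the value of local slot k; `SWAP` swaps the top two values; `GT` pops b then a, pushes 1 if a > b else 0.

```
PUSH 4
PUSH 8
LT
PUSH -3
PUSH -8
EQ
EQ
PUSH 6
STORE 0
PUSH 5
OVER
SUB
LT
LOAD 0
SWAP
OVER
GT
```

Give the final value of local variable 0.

6

PUSH 4  → 4
PUSH 8  → 4 8
LT      → 1
PUSH -3 → 1 -3
PUSH -8 → 1 -3 -8
EQ      → 1 0
EQ      → 0
PUSH 6  → 0 6
STORE 0 → 0
PUSH 5  → 0 5
OVER    → 0 5 0
SUB     → 0 5
LT      → 1
LOAD 0  → 1 6
SWAP    → 6 1
OVER    → 6 1 6
GT      → 6 0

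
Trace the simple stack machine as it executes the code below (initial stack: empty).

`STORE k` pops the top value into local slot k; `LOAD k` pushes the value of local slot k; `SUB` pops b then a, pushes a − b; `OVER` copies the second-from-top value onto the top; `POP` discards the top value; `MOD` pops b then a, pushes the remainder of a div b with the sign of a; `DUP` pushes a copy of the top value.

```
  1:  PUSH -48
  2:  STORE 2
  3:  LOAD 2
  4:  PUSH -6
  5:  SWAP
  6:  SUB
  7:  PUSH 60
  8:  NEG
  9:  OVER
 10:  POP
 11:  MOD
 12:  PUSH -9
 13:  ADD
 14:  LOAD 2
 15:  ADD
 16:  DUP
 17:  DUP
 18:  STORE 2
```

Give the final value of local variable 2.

-15

PUSH -48  -48
STORE 2   (empty)
LOAD 2    -48
PUSH -6   -48 -6
SWAP      -6 -48
SUB       42
PUSH 60   42 60
NEG       42 -60
OVER      42 -60 42
POP       42 -60
MOD       42
PUSH -9   42 -9
ADD       33
LOAD 2    33 -48
ADD       -15
DUP       -15 -15
DUP       -15 -15 -15
STORE 2   -15 -15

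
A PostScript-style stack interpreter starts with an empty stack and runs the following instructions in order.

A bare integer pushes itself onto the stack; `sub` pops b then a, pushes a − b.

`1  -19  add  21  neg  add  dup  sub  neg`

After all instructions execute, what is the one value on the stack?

0

1   → [1]
-19 → [1, -19]
add → [-18]
21  → [-18, 21]
neg → [-18, -21]
add → [-39]
dup → [-39, -39]
sub → [0]
neg → [0]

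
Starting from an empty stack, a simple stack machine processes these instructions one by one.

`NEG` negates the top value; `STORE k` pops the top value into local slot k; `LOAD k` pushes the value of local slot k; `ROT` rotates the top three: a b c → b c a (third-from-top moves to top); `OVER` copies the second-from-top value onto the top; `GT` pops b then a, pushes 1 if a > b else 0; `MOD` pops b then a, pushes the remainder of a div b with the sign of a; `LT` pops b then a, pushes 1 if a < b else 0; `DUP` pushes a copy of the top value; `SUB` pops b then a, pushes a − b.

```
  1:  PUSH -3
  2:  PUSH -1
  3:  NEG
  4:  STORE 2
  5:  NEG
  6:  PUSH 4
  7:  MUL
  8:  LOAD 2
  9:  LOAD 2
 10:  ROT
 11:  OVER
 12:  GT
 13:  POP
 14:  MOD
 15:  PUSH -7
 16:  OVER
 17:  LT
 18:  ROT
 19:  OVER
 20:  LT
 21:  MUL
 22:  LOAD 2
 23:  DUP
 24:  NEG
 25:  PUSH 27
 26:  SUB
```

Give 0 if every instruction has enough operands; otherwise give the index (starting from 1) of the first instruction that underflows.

PUSH -3 → -3
PUSH -1 → -3 -1
NEG     → -3 1
STORE 2 → -3
NEG     → 3
PUSH 4  → 3 4
MUL     → 12
LOAD 2  → 12 1
LOAD 2  → 12 1 1
ROT     → 1 1 12
OVER    → 1 1 12 1
GT      → 1 1 1
POP     → 1 1
MOD     → 0
PUSH -7 → 0 -7
OVER    → 0 -7 0
LT      → 0 1
ROT  — needs 3 operands, stack has 2 → underflow

18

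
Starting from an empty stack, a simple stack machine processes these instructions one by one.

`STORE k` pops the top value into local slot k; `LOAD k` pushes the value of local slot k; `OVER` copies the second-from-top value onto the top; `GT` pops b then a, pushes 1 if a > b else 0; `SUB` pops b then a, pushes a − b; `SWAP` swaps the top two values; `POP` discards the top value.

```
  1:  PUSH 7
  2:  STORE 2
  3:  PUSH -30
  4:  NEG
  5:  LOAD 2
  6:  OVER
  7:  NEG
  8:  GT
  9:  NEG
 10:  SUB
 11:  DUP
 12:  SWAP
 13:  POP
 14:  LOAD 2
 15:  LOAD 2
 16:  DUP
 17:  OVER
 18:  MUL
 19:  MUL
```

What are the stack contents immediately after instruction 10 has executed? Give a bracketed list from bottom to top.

PUSH 7   : [7]
STORE 2  : []
PUSH -30 : [-30]
NEG      : [30]
LOAD 2   : [30, 7]
OVER     : [30, 7, 30]
NEG      : [30, 7, -30]
GT       : [30, 1]
NEG      : [30, -1]
SUB      : [31]

[31]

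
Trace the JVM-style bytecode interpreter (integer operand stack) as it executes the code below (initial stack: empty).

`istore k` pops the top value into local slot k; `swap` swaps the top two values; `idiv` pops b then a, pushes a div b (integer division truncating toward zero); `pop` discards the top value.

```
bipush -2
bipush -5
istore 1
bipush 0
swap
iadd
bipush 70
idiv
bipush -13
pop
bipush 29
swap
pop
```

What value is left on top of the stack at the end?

bipush -2  → [-2]
bipush -5  → [-2, -5]
istore 1   → [-2]
bipush 0   → [-2, 0]
swap       → [0, -2]
iadd       → [-2]
bipush 70  → [-2, 70]
idiv       → [0]
bipush -13 → [0, -13]
pop        → [0]
bipush 29  → [0, 29]
swap       → [29, 0]
pop        → [29]

29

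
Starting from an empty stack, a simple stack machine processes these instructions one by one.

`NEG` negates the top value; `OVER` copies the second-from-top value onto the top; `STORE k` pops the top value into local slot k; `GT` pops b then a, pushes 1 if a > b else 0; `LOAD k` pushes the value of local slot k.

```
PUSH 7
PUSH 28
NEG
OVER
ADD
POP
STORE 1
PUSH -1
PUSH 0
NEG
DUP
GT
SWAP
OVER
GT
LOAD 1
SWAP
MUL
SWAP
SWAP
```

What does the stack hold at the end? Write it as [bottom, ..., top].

PUSH 7   [7]
PUSH 28  [7, 28]
NEG      [7, -28]
OVER     [7, -28, 7]
ADD      [7, -21]
POP      [7]
STORE 1  []
PUSH -1  [-1]
PUSH 0   [-1, 0]
NEG      [-1, 0]
DUP      [-1, 0, 0]
GT       [-1, 0]
SWAP     [0, -1]
OVER     [0, -1, 0]
GT       [0, 0]
LOAD 1   [0, 0, 7]
SWAP     [0, 7, 0]
MUL      [0, 0]
SWAP     [0, 0]
SWAP     [0, 0]

[0, 0]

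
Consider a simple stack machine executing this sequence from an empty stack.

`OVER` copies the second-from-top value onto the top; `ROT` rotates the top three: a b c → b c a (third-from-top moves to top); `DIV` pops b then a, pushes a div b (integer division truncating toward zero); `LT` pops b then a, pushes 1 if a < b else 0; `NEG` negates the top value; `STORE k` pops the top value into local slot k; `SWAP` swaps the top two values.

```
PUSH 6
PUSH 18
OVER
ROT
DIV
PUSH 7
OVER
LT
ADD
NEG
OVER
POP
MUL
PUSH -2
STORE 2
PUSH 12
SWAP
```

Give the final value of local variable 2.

PUSH 6   [6]
PUSH 18  [6, 18]
OVER     [6, 18, 6]
ROT      [18, 6, 6]
DIV      [18, 1]
PUSH 7   [18, 1, 7]
OVER     [18, 1, 7, 1]
LT       [18, 1, 0]
ADD      [18, 1]
NEG      [18, -1]
OVER     [18, -1, 18]
POP      [18, -1]
MUL      [-18]
PUSH -2  [-18, -2]
STORE 2  [-18]
PUSH 12  [-18, 12]
SWAP     [12, -18]

-2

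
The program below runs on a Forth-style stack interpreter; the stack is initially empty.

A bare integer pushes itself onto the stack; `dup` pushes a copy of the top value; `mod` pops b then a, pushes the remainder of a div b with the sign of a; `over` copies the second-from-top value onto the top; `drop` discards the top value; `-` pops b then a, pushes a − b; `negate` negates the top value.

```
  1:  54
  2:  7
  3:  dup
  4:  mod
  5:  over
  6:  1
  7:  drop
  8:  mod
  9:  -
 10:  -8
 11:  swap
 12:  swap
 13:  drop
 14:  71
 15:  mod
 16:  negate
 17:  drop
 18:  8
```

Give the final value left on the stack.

8

54     → 54
7      → 54 7
dup    → 54 7 7
mod    → 54 0
over   → 54 0 54
1      → 54 0 54 1
drop   → 54 0 54
mod    → 54 0
-      → 54
-8     → 54 -8
swap   → -8 54
swap   → 54 -8
drop   → 54
71     → 54 71
mod    → 54
negate → -54
drop   → (empty)
8      → 8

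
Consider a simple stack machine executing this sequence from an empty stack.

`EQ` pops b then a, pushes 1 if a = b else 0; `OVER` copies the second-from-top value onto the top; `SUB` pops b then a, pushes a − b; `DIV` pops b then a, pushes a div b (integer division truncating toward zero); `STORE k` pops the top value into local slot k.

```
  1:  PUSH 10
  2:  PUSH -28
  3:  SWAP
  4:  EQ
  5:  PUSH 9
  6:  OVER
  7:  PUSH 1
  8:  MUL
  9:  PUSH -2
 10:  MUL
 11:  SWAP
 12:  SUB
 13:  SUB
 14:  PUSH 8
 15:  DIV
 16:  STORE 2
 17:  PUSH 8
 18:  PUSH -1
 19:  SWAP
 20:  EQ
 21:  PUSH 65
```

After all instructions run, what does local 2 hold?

1

PUSH 10  : [10]
PUSH -28 : [10, -28]
SWAP     : [-28, 10]
EQ       : [0]
PUSH 9   : [0, 9]
OVER     : [0, 9, 0]
PUSH 1   : [0, 9, 0, 1]
MUL      : [0, 9, 0]
PUSH -2  : [0, 9, 0, -2]
MUL      : [0, 9, 0]
SWAP     : [0, 0, 9]
SUB      : [0, -9]
SUB      : [9]
PUSH 8   : [9, 8]
DIV      : [1]
STORE 2  : []
PUSH 8   : [8]
PUSH -1  : [8, -1]
SWAP     : [-1, 8]
EQ       : [0]
PUSH 65  : [0, 65]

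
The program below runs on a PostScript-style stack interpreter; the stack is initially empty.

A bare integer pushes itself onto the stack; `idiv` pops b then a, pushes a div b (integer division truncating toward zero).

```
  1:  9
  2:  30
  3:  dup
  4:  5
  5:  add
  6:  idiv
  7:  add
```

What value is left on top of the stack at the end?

9     9
30    9 30
dup   9 30 30
5     9 30 30 5
add   9 30 35
idiv  9 0
add   9

9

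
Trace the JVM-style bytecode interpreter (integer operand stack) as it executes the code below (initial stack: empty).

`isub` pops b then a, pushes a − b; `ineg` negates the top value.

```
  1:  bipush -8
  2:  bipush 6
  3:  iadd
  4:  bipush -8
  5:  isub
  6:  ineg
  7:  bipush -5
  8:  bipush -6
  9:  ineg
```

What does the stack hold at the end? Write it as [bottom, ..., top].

bipush -8 : -8
bipush 6  : -8 6
iadd      : -2
bipush -8 : -2 -8
isub      : 6
ineg      : -6
bipush -5 : -6 -5
bipush -6 : -6 -5 -6
ineg      : -6 -5 6

[-6, -5, 6]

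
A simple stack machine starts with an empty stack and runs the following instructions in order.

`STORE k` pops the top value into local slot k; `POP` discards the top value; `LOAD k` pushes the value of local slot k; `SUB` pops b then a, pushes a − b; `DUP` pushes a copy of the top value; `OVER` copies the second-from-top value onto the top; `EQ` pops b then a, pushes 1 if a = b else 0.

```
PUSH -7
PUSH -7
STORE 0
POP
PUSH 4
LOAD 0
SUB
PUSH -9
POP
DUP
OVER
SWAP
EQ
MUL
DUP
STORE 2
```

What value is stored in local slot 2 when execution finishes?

11

PUSH -7 : -7
PUSH -7 : -7 -7
STORE 0 : -7
POP     : (empty)
PUSH 4  : 4
LOAD 0  : 4 -7
SUB     : 11
PUSH -9 : 11 -9
POP     : 11
DUP     : 11 11
OVER    : 11 11 11
SWAP    : 11 11 11
EQ      : 11 1
MUL     : 11
DUP     : 11 11
STORE 2 : 11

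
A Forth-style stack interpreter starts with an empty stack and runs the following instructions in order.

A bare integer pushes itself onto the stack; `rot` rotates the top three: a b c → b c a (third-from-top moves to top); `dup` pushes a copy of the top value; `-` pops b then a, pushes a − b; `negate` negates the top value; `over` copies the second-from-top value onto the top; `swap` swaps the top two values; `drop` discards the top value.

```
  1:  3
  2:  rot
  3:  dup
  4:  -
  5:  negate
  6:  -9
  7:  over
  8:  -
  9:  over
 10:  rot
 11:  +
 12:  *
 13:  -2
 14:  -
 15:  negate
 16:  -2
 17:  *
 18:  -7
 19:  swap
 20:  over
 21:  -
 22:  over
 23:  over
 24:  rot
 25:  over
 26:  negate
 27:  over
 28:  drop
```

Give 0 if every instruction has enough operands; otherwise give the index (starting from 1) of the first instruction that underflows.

2

3 : 3
rot  — needs 3 operands, stack has 1 → underflow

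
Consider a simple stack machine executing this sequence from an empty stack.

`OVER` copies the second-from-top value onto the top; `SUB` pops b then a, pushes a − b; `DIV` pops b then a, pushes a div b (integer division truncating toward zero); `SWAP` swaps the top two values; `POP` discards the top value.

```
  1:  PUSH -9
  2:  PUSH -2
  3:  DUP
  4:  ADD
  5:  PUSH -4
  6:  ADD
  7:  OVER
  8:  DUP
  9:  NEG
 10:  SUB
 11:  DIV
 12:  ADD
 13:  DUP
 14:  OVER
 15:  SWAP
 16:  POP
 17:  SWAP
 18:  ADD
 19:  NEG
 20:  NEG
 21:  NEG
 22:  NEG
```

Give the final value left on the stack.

PUSH -9 : -9
PUSH -2 : -9 -2
DUP     : -9 -2 -2
ADD     : -9 -4
PUSH -4 : -9 -4 -4
ADD     : -9 -8
OVER    : -9 -8 -9
DUP     : -9 -8 -9 -9
NEG     : -9 -8 -9 9
SUB     : -9 -8 -18
DIV     : -9 0
ADD     : -9
DUP     : -9 -9
OVER    : -9 -9 -9
SWAP    : -9 -9 -9
POP     : -9 -9
SWAP    : -9 -9
ADD     : -18
NEG     : 18
NEG     : -18
NEG     : 18
NEG     : -18

-18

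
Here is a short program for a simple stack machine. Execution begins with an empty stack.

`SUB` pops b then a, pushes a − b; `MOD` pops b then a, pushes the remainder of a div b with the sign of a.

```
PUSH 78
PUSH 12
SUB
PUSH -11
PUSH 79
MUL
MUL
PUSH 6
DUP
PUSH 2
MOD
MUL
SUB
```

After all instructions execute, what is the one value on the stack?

PUSH 78  : [78]
PUSH 12  : [78, 12]
SUB      : [66]
PUSH -11 : [66, -11]
PUSH 79  : [66, -11, 79]
MUL      : [66, -869]
MUL      : [-57354]
PUSH 6   : [-57354, 6]
DUP      : [-57354, 6, 6]
PUSH 2   : [-57354, 6, 6, 2]
MOD      : [-57354, 6, 0]
MUL      : [-57354, 0]
SUB      : [-57354]

-57354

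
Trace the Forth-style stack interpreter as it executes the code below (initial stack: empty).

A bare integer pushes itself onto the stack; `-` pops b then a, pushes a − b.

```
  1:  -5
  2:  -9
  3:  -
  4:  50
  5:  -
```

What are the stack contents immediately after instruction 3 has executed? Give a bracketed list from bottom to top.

[4]

-5 -> [-5]
-9 -> [-5, -9]
-  -> [4]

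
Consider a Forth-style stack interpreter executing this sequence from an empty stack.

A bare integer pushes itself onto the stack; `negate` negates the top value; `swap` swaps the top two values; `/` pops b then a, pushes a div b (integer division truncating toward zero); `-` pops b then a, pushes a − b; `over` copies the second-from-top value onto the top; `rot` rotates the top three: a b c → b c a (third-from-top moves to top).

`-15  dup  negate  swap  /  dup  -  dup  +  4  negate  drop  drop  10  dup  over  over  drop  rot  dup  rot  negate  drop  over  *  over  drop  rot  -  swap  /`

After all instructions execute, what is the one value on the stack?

9

-15    → [-15]
dup    → [-15, -15]
negate → [-15, 15]
swap   → [15, -15]
/      → [-1]
dup    → [-1, -1]
-      → [0]
dup    → [0, 0]
+      → [0]
4      → [0, 4]
negate → [0, -4]
drop   → [0]
drop   → []
10     → [10]
dup    → [10, 10]
over   → [10, 10, 10]
over   → [10, 10, 10, 10]
drop   → [10, 10, 10]
rot    → [10, 10, 10]
dup    → [10, 10, 10, 10]
rot    → [10, 10, 10, 10]
negate → [10, 10, 10, -10]
drop   → [10, 10, 10]
over   → [10, 10, 10, 10]
*      → [10, 10, 100]
over   → [10, 10, 100, 10]
drop   → [10, 10, 100]
rot    → [10, 100, 10]
-      → [10, 90]
swap   → [90, 10]
/      → [9]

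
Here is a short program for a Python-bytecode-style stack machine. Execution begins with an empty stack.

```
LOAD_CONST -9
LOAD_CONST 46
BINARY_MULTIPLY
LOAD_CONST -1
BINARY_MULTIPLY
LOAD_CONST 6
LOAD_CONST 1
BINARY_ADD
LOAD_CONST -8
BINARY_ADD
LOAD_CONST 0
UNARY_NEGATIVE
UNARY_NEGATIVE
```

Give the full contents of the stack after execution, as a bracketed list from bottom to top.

LOAD_CONST -9   : [-9]
LOAD_CONST 46   : [-9, 46]
BINARY_MULTIPLY : [-414]
LOAD_CONST -1   : [-414, -1]
BINARY_MULTIPLY : [414]
LOAD_CONST 6    : [414, 6]
LOAD_CONST 1    : [414, 6, 1]
BINARY_ADD      : [414, 7]
LOAD_CONST -8   : [414, 7, -8]
BINARY_ADD      : [414, -1]
LOAD_CONST 0    : [414, -1, 0]
UNARY_NEGATIVE  : [414, -1, 0]
UNARY_NEGATIVE  : [414, -1, 0]

[414, -1, 0]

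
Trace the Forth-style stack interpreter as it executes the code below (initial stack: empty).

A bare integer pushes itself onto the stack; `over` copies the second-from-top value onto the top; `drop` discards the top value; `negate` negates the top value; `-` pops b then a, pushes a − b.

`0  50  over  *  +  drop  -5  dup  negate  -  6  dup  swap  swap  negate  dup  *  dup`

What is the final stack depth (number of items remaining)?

4

0      -> [0]
50     -> [0, 50]
over   -> [0, 50, 0]
*      -> [0, 0]
+      -> [0]
drop   -> []
-5     -> [-5]
dup    -> [-5, -5]
negate -> [-5, 5]
-      -> [-10]
6      -> [-10, 6]
dup    -> [-10, 6, 6]
swap   -> [-10, 6, 6]
swap   -> [-10, 6, 6]
negate -> [-10, 6, -6]
dup    -> [-10, 6, -6, -6]
*      -> [-10, 6, 36]
dup    -> [-10, 6, 36, 36]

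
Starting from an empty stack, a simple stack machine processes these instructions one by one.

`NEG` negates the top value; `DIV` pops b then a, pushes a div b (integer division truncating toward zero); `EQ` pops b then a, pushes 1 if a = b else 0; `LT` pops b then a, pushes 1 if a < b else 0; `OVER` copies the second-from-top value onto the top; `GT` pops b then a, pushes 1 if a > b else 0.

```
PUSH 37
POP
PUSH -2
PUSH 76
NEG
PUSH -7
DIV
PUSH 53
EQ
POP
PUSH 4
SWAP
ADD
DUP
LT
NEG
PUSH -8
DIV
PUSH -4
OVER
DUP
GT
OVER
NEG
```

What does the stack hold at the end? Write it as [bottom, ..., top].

[0, -4, 0, 4]

PUSH 37 -> [37]
POP     -> []
PUSH -2 -> [-2]
PUSH 76 -> [-2, 76]
NEG     -> [-2, -76]
PUSH -7 -> [-2, -76, -7]
DIV     -> [-2, 10]
PUSH 53 -> [-2, 10, 53]
EQ      -> [-2, 0]
POP     -> [-2]
PUSH 4  -> [-2, 4]
SWAP    -> [4, -2]
ADD     -> [2]
DUP     -> [2, 2]
LT      -> [0]
NEG     -> [0]
PUSH -8 -> [0, -8]
DIV     -> [0]
PUSH -4 -> [0, -4]
OVER    -> [0, -4, 0]
DUP     -> [0, -4, 0, 0]
GT      -> [0, -4, 0]
OVER    -> [0, -4, 0, -4]
NEG     -> [0, -4, 0, 4]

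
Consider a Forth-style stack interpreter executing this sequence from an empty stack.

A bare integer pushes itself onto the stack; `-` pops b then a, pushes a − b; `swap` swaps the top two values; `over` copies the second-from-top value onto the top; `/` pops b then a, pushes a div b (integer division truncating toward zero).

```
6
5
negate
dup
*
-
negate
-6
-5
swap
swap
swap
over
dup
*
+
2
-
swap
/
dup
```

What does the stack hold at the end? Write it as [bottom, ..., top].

6      -> 6
5      -> 6 5
negate -> 6 -5
dup    -> 6 -5 -5
*      -> 6 25
-      -> -19
negate -> 19
-6     -> 19 -6
-5     -> 19 -6 -5
swap   -> 19 -5 -6
swap   -> 19 -6 -5
swap   -> 19 -5 -6
over   -> 19 -5 -6 -5
dup    -> 19 -5 -6 -5 -5
*      -> 19 -5 -6 25
+      -> 19 -5 19
2      -> 19 -5 19 2
-      -> 19 -5 17
swap   -> 19 17 -5
/      -> 19 -3
dup    -> 19 -3 -3

[19, -3, -3]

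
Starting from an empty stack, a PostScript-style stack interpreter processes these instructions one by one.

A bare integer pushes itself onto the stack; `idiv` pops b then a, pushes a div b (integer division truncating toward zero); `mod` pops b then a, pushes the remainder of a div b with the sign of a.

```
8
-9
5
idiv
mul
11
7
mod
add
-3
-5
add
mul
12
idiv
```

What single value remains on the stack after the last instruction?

8    → 8
-9   → 8 -9
5    → 8 -9 5
idiv → 8 -1
mul  → -8
11   → -8 11
7    → -8 11 7
mod  → -8 4
add  → -4
-3   → -4 -3
-5   → -4 -3 -5
add  → -4 -8
mul  → 32
12   → 32 12
idiv → 2

2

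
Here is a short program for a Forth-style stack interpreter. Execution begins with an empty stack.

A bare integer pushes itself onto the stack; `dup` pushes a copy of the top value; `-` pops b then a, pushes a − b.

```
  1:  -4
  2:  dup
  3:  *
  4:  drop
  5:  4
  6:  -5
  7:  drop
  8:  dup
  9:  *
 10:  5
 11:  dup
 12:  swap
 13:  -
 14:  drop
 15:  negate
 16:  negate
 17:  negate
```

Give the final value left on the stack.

-4     -> [-4]
dup    -> [-4, -4]
*      -> [16]
drop   -> []
4      -> [4]
-5     -> [4, -5]
drop   -> [4]
dup    -> [4, 4]
*      -> [16]
5      -> [16, 5]
dup    -> [16, 5, 5]
swap   -> [16, 5, 5]
-      -> [16, 0]
drop   -> [16]
negate -> [-16]
negate -> [16]
negate -> [-16]

-16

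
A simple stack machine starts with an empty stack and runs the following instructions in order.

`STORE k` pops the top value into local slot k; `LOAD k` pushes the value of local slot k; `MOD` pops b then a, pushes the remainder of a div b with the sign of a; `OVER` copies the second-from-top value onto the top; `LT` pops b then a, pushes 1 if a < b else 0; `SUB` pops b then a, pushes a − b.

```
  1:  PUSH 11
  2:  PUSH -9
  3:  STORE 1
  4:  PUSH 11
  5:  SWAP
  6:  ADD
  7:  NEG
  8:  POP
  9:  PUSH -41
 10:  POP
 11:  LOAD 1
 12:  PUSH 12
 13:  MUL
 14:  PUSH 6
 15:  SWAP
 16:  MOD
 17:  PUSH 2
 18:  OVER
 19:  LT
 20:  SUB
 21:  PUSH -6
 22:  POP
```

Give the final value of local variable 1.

-9

PUSH 11  : 11
PUSH -9  : 11 -9
STORE 1  : 11
PUSH 11  : 11 11
SWAP     : 11 11
ADD      : 22
NEG      : -22
POP      : (empty)
PUSH -41 : -41
POP      : (empty)
LOAD 1   : -9
PUSH 12  : -9 12
MUL      : -108
PUSH 6   : -108 6
SWAP     : 6 -108
MOD      : 6
PUSH 2   : 6 2
OVER     : 6 2 6
LT       : 6 1
SUB      : 5
PUSH -6  : 5 -6
POP      : 5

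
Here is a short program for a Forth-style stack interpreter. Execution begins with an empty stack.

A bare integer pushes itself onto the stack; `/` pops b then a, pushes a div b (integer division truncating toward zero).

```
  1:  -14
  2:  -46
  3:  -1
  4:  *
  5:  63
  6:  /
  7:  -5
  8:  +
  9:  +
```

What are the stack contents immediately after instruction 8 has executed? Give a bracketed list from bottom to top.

[-14, -5]

-14 : [-14]
-46 : [-14, -46]
-1  : [-14, -46, -1]
*   : [-14, 46]
63  : [-14, 46, 63]
/   : [-14, 0]
-5  : [-14, 0, -5]
+   : [-14, -5]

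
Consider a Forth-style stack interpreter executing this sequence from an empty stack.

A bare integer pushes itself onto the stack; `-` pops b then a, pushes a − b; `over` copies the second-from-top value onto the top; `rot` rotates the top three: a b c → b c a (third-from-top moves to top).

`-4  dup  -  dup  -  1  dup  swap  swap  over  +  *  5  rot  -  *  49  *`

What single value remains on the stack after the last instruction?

490

-4   : -4
dup  : -4 -4
-    : 0
dup  : 0 0
-    : 0
1    : 0 1
dup  : 0 1 1
swap : 0 1 1
swap : 0 1 1
over : 0 1 1 1
+    : 0 1 2
*    : 0 2
5    : 0 2 5
rot  : 2 5 0
-    : 2 5
*    : 10
49   : 10 49
*    : 490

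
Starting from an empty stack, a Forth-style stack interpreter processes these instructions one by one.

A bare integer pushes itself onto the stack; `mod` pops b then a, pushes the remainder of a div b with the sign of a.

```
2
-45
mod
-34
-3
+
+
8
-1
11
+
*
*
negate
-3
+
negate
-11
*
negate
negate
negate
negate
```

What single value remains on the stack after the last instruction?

30767

2      : 2
-45    : 2 -45
mod    : 2
-34    : 2 -34
-3     : 2 -34 -3
+      : 2 -37
+      : -35
8      : -35 8
-1     : -35 8 -1
11     : -35 8 -1 11
+      : -35 8 10
*      : -35 80
*      : -2800
negate : 2800
-3     : 2800 -3
+      : 2797
negate : -2797
-11    : -2797 -11
*      : 30767
negate : -30767
negate : 30767
negate : -30767
negate : 30767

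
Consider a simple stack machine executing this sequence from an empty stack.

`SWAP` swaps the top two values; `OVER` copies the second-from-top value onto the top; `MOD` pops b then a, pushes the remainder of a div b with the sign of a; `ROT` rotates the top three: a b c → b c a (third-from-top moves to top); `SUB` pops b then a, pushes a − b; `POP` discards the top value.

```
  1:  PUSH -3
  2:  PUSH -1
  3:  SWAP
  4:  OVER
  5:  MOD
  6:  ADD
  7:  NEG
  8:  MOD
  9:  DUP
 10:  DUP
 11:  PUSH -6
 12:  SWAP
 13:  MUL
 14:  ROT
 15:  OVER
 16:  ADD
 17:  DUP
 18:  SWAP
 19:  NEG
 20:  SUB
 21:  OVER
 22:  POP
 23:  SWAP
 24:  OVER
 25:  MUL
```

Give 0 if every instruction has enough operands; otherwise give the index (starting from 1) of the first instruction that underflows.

PUSH -3  -3
PUSH -1  -3 -1
SWAP     -1 -3
OVER     -1 -3 -1
MOD      -1 0
ADD      -1
NEG      1
MOD  — needs 2 operands, stack has 1 → underflow

8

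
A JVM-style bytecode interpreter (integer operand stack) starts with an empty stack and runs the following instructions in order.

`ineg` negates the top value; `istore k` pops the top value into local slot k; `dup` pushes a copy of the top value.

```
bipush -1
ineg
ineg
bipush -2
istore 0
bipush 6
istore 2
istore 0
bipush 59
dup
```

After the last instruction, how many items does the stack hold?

bipush -1  [-1]
ineg       [1]
ineg       [-1]
bipush -2  [-1, -2]
istore 0   [-1]
bipush 6   [-1, 6]
istore 2   [-1]
istore 0   []
bipush 59  [59]
dup        [59, 59]

2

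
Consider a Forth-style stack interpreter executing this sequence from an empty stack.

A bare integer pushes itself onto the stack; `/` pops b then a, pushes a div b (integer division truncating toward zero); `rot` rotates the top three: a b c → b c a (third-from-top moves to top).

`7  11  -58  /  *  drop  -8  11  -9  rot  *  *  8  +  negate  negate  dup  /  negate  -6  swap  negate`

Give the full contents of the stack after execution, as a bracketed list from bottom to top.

[-6, 1]

7       [7]
11      [7, 11]
-58     [7, 11, -58]
/       [7, 0]
*       [0]
drop    []
-8      [-8]
11      [-8, 11]
-9      [-8, 11, -9]
rot     [11, -9, -8]
*       [11, 72]
*       [792]
8       [792, 8]
+       [800]
negate  [-800]
negate  [800]
dup     [800, 800]
/       [1]
negate  [-1]
-6      [-1, -6]
swap    [-6, -1]
negate  [-6, 1]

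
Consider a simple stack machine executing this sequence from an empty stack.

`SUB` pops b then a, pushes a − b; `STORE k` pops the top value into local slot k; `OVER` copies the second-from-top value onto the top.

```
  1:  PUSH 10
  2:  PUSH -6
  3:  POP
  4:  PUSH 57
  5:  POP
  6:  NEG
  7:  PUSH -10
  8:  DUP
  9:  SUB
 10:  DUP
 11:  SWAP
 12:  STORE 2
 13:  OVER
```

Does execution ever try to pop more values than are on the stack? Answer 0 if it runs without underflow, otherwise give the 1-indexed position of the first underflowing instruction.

0

PUSH 10  → 10
PUSH -6  → 10 -6
POP      → 10
PUSH 57  → 10 57
POP      → 10
NEG      → -10
PUSH -10 → -10 -10
DUP      → -10 -10 -10
SUB      → -10 0
DUP      → -10 0 0
SWAP     → -10 0 0
STORE 2  → -10 0
OVER     → -10 0 -10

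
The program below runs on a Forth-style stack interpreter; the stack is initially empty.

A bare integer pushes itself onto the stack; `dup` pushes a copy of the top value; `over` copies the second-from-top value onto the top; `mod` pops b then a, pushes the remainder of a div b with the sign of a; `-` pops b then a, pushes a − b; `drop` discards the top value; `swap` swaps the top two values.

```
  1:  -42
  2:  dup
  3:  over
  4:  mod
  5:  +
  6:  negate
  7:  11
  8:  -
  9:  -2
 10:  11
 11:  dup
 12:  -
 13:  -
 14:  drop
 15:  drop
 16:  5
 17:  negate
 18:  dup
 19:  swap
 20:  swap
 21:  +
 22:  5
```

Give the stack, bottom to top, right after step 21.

[-10]

-42     [-42]
dup     [-42, -42]
over    [-42, -42, -42]
mod     [-42, 0]
+       [-42]
negate  [42]
11      [42, 11]
-       [31]
-2      [31, -2]
11      [31, -2, 11]
dup     [31, -2, 11, 11]
-       [31, -2, 0]
-       [31, -2]
drop    [31]
drop    []
5       [5]
negate  [-5]
dup     [-5, -5]
swap    [-5, -5]
swap    [-5, -5]
+       [-10]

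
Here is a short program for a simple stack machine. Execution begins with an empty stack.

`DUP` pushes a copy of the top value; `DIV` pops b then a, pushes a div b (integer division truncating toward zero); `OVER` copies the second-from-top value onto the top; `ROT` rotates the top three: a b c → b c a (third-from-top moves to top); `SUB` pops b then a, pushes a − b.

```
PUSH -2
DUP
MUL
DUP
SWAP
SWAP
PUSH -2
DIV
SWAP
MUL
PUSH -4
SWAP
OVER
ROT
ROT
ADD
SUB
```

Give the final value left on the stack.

PUSH -2 -> -2
DUP     -> -2 -2
MUL     -> 4
DUP     -> 4 4
SWAP    -> 4 4
SWAP    -> 4 4
PUSH -2 -> 4 4 -2
DIV     -> 4 -2
SWAP    -> -2 4
MUL     -> -8
PUSH -4 -> -8 -4
SWAP    -> -4 -8
OVER    -> -4 -8 -4
ROT     -> -8 -4 -4
ROT     -> -4 -4 -8
ADD     -> -4 -12
SUB     -> 8

8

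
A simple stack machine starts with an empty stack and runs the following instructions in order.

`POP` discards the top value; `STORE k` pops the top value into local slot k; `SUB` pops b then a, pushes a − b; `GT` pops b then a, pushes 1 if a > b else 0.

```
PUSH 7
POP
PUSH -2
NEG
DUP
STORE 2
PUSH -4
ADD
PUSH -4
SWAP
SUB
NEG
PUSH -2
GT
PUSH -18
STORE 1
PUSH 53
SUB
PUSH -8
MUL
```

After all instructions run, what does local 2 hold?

2

PUSH 7    [7]
POP       []
PUSH -2   [-2]
NEG       [2]
DUP       [2, 2]
STORE 2   [2]
PUSH -4   [2, -4]
ADD       [-2]
PUSH -4   [-2, -4]
SWAP      [-4, -2]
SUB       [-2]
NEG       [2]
PUSH -2   [2, -2]
GT        [1]
PUSH -18  [1, -18]
STORE 1   [1]
PUSH 53   [1, 53]
SUB       [-52]
PUSH -8   [-52, -8]
MUL       [416]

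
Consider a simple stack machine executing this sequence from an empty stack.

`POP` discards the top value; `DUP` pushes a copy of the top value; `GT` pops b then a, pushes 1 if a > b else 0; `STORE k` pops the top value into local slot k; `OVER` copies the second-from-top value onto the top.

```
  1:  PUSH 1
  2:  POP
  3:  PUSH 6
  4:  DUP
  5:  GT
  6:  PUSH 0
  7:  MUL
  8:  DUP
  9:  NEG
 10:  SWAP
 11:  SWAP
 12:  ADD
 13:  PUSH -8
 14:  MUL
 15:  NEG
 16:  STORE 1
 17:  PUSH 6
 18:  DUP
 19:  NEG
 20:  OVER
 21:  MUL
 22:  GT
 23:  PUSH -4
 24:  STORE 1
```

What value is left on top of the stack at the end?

1

PUSH 1   1
POP      (empty)
PUSH 6   6
DUP      6 6
GT       0
PUSH 0   0 0
MUL      0
DUP      0 0
NEG      0 0
SWAP     0 0
SWAP     0 0
ADD      0
PUSH -8  0 -8
MUL      0
NEG      0
STORE 1  (empty)
PUSH 6   6
DUP      6 6
NEG      6 -6
OVER     6 -6 6
MUL      6 -36
GT       1
PUSH -4  1 -4
STORE 1  1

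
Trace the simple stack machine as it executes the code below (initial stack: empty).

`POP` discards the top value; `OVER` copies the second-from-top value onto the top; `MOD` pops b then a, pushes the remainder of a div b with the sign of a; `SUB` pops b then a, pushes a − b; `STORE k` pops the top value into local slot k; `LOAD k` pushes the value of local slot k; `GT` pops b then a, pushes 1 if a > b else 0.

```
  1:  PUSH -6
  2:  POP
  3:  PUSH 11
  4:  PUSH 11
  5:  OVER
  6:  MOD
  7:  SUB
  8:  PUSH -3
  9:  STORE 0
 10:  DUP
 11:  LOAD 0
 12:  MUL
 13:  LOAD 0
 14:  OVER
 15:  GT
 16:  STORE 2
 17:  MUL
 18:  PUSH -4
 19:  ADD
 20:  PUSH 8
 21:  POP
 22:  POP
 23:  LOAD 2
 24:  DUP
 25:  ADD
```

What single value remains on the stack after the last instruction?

PUSH -6  -6
POP      (empty)
PUSH 11  11
PUSH 11  11 11
OVER     11 11 11
MOD      11 0
SUB      11
PUSH -3  11 -3
STORE 0  11
DUP      11 11
LOAD 0   11 11 -3
MUL      11 -33
LOAD 0   11 -33 -3
OVER     11 -33 -3 -33
GT       11 -33 1
STORE 2  11 -33
MUL      -363
PUSH -4  -363 -4
ADD      -367
PUSH 8   -367 8
POP      -367
POP      (empty)
LOAD 2   1
DUP      1 1
ADD      2

2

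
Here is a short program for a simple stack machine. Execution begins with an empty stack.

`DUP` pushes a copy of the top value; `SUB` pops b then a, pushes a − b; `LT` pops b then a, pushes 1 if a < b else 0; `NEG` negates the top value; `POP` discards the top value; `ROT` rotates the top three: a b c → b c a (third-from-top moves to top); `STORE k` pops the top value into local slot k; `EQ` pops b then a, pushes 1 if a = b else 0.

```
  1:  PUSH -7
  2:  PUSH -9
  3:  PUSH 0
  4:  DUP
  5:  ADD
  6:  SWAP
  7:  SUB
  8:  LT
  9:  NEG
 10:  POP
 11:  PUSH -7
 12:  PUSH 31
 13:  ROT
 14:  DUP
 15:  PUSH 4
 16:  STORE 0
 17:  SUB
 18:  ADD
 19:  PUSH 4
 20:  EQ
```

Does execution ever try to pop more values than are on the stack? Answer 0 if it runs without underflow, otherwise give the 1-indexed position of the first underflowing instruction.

PUSH -7 : -7
PUSH -9 : -7 -9
PUSH 0  : -7 -9 0
DUP     : -7 -9 0 0
ADD     : -7 -9 0
SWAP    : -7 0 -9
SUB     : -7 9
LT      : 1
NEG     : -1
POP     : (empty)
PUSH -7 : -7
PUSH 31 : -7 31
ROT  — needs 3 operands, stack has 2 → underflow

13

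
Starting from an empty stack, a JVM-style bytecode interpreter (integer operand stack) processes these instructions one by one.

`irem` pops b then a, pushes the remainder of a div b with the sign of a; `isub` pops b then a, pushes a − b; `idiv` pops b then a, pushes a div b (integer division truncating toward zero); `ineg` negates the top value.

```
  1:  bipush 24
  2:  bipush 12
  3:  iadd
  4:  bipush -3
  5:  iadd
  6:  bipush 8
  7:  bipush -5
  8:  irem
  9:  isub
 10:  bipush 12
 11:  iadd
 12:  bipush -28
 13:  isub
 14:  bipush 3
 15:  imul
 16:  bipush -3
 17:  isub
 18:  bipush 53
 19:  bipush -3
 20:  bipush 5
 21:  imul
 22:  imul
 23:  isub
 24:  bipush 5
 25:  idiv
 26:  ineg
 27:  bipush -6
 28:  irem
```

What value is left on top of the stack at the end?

-3

bipush 24  → [24]
bipush 12  → [24, 12]
iadd       → [36]
bipush -3  → [36, -3]
iadd       → [33]
bipush 8   → [33, 8]
bipush -5  → [33, 8, -5]
irem       → [33, 3]
isub       → [30]
bipush 12  → [30, 12]
iadd       → [42]
bipush -28 → [42, -28]
isub       → [70]
bipush 3   → [70, 3]
imul       → [210]
bipush -3  → [210, -3]
isub       → [213]
bipush 53  → [213, 53]
bipush -3  → [213, 53, -3]
bipush 5   → [213, 53, -3, 5]
imul       → [213, 53, -15]
imul       → [213, -795]
isub       → [1008]
bipush 5   → [1008, 5]
idiv       → [201]
ineg       → [-201]
bipush -6  → [-201, -6]
irem       → [-3]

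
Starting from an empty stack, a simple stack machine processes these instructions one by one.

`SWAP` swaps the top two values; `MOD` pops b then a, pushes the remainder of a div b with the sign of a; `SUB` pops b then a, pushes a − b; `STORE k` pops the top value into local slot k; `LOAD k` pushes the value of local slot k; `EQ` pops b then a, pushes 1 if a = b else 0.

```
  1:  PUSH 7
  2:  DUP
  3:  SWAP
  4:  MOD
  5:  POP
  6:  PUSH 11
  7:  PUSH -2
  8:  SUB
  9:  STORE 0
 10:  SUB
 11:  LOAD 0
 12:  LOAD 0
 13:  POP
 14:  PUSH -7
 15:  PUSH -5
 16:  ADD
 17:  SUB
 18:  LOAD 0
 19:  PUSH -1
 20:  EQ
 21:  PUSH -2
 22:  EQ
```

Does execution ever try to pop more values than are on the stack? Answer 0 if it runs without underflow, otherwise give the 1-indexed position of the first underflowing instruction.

10

PUSH 7  → [7]
DUP     → [7, 7]
SWAP    → [7, 7]
MOD     → [0]
POP     → []
PUSH 11 → [11]
PUSH -2 → [11, -2]
SUB     → [13]
STORE 0 → []
SUB  — needs 2 operands, stack has 0 → underflow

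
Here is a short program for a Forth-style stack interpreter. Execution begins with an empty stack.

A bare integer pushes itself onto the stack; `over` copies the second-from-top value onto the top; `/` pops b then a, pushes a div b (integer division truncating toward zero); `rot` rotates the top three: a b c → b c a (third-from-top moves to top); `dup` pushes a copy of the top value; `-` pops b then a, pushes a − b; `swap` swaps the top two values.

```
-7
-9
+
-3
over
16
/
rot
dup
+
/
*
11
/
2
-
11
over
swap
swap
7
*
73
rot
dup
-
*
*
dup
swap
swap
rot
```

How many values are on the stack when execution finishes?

-7   : [-7]
-9   : [-7, -9]
+    : [-16]
-3   : [-16, -3]
over : [-16, -3, -16]
16   : [-16, -3, -16, 16]
/    : [-16, -3, -1]
rot  : [-3, -1, -16]
dup  : [-3, -1, -16, -16]
+    : [-3, -1, -32]
/    : [-3, 0]
*    : [0]
11   : [0, 11]
/    : [0]
2    : [0, 2]
-    : [-2]
11   : [-2, 11]
over : [-2, 11, -2]
swap : [-2, -2, 11]
swap : [-2, 11, -2]
7    : [-2, 11, -2, 7]
*    : [-2, 11, -14]
73   : [-2, 11, -14, 73]
rot  : [-2, -14, 73, 11]
dup  : [-2, -14, 73, 11, 11]
-    : [-2, -14, 73, 0]
*    : [-2, -14, 0]
*    : [-2, 0]
dup  : [-2, 0, 0]
swap : [-2, 0, 0]
swap : [-2, 0, 0]
rot  : [0, 0, -2]

3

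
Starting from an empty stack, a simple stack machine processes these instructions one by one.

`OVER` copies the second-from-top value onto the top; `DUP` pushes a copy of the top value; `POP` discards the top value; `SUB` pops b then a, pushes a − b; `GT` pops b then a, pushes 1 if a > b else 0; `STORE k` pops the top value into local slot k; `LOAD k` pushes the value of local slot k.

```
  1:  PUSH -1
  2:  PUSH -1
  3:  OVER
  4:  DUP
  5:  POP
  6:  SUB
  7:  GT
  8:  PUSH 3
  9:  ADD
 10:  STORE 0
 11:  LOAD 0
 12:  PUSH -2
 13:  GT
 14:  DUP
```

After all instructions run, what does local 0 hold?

3

PUSH -1 → -1
PUSH -1 → -1 -1
OVER    → -1 -1 -1
DUP     → -1 -1 -1 -1
POP     → -1 -1 -1
SUB     → -1 0
GT      → 0
PUSH 3  → 0 3
ADD     → 3
STORE 0 → (empty)
LOAD 0  → 3
PUSH -2 → 3 -2
GT      → 1
DUP     → 1 1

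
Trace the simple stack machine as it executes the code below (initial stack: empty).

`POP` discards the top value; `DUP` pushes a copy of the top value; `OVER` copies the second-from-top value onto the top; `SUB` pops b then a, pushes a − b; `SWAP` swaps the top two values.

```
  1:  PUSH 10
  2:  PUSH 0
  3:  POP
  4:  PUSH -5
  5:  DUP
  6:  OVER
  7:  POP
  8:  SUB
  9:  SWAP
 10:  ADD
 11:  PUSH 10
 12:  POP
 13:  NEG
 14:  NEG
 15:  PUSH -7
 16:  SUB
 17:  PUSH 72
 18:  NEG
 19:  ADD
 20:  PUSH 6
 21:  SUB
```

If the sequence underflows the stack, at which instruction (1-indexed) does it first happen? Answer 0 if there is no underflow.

PUSH 10 → 10
PUSH 0  → 10 0
POP     → 10
PUSH -5 → 10 -5
DUP     → 10 -5 -5
OVER    → 10 -5 -5 -5
POP     → 10 -5 -5
SUB     → 10 0
SWAP    → 0 10
ADD     → 10
PUSH 10 → 10 10
POP     → 10
NEG     → -10
NEG     → 10
PUSH -7 → 10 -7
SUB     → 17
PUSH 72 → 17 72
NEG     → 17 -72
ADD     → -55
PUSH 6  → -55 6
SUB     → -61

0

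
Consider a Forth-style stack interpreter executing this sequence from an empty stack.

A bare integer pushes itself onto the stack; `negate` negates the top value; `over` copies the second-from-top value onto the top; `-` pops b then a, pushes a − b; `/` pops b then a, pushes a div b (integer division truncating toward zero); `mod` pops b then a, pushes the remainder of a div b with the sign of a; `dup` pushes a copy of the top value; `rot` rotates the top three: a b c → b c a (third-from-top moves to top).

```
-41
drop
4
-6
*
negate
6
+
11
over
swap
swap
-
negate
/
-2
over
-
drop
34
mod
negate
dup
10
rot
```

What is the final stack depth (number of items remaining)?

-41    -> [-41]
drop   -> []
4      -> [4]
-6     -> [4, -6]
*      -> [-24]
negate -> [24]
6      -> [24, 6]
+      -> [30]
11     -> [30, 11]
over   -> [30, 11, 30]
swap   -> [30, 30, 11]
swap   -> [30, 11, 30]
-      -> [30, -19]
negate -> [30, 19]
/      -> [1]
-2     -> [1, -2]
over   -> [1, -2, 1]
-      -> [1, -3]
drop   -> [1]
34     -> [1, 34]
mod    -> [1]
negate -> [-1]
dup    -> [-1, -1]
10     -> [-1, -1, 10]
rot    -> [-1, 10, -1]

3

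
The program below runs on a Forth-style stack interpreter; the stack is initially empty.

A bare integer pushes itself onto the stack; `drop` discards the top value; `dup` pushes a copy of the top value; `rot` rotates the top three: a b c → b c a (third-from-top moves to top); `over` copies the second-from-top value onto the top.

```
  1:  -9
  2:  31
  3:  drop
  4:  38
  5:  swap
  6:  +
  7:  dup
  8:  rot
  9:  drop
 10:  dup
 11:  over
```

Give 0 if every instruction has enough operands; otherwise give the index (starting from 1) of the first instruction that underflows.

8

-9    [-9]
31    [-9, 31]
drop  [-9]
38    [-9, 38]
swap  [38, -9]
+     [29]
dup   [29, 29]
rot  — needs 3 operands, stack has 2 → underflow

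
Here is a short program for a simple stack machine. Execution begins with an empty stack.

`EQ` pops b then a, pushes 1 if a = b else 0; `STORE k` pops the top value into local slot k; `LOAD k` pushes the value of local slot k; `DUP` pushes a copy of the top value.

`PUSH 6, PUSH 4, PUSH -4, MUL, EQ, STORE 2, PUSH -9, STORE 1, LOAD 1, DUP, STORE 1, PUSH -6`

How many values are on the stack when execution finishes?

PUSH 6   6
PUSH 4   6 4
PUSH -4  6 4 -4
MUL      6 -16
EQ       0
STORE 2  (empty)
PUSH -9  -9
STORE 1  (empty)
LOAD 1   -9
DUP      -9 -9
STORE 1  -9
PUSH -6  -9 -6

2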